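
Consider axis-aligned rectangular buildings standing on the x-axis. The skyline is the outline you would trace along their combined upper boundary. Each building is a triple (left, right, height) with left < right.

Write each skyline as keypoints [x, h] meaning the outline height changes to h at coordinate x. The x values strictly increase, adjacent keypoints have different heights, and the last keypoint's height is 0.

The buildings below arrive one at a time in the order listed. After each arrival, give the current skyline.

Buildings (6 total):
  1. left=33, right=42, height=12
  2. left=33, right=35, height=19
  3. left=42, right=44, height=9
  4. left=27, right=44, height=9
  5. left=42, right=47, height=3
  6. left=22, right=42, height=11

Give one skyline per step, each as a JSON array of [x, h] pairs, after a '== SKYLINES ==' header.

== SKYLINES ==
[[33,12],[42,0]]
[[33,19],[35,12],[42,0]]
[[33,19],[35,12],[42,9],[44,0]]
[[27,9],[33,19],[35,12],[42,9],[44,0]]
[[27,9],[33,19],[35,12],[42,9],[44,3],[47,0]]
[[22,11],[33,19],[35,12],[42,9],[44,3],[47,0]]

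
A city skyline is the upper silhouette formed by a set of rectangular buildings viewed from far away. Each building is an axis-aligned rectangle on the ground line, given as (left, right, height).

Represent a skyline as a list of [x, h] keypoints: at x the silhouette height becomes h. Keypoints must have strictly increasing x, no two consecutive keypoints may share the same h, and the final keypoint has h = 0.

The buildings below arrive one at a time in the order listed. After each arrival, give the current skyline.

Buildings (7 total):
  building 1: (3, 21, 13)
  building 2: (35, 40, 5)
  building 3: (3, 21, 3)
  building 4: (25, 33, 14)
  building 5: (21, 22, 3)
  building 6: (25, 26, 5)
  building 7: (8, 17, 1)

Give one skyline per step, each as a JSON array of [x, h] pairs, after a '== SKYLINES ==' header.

== SKYLINES ==
[[3,13],[21,0]]
[[3,13],[21,0],[35,5],[40,0]]
[[3,13],[21,0],[35,5],[40,0]]
[[3,13],[21,0],[25,14],[33,0],[35,5],[40,0]]
[[3,13],[21,3],[22,0],[25,14],[33,0],[35,5],[40,0]]
[[3,13],[21,3],[22,0],[25,14],[33,0],[35,5],[40,0]]
[[3,13],[21,3],[22,0],[25,14],[33,0],[35,5],[40,0]]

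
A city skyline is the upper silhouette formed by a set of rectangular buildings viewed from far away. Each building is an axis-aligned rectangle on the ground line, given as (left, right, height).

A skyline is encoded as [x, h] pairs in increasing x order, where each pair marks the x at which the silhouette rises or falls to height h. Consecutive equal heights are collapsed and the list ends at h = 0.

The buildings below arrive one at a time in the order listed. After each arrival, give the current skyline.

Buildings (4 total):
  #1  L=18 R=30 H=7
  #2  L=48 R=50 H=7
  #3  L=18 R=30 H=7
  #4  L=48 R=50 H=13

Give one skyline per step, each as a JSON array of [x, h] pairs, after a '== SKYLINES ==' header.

== SKYLINES ==
[[18,7],[30,0]]
[[18,7],[30,0],[48,7],[50,0]]
[[18,7],[30,0],[48,7],[50,0]]
[[18,7],[30,0],[48,13],[50,0]]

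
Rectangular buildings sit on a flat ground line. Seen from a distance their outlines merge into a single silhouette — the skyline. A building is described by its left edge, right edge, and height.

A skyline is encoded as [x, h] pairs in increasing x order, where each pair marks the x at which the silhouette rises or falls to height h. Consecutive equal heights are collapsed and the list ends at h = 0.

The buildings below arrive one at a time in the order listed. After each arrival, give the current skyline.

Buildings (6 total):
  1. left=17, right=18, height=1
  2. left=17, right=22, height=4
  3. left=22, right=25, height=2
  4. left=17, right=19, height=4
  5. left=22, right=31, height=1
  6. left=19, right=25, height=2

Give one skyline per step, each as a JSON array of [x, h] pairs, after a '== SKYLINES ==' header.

== SKYLINES ==
[[17,1],[18,0]]
[[17,4],[22,0]]
[[17,4],[22,2],[25,0]]
[[17,4],[22,2],[25,0]]
[[17,4],[22,2],[25,1],[31,0]]
[[17,4],[22,2],[25,1],[31,0]]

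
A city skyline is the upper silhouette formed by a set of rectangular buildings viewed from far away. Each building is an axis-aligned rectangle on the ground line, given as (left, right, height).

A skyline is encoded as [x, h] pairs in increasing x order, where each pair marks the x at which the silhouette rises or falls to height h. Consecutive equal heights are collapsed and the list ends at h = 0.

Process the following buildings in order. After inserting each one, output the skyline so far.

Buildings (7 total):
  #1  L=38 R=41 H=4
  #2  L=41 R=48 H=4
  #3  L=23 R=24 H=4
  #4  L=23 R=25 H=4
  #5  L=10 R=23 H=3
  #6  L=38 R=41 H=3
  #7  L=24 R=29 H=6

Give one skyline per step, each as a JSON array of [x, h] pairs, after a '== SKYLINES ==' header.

== SKYLINES ==
[[38,4],[41,0]]
[[38,4],[48,0]]
[[23,4],[24,0],[38,4],[48,0]]
[[23,4],[25,0],[38,4],[48,0]]
[[10,3],[23,4],[25,0],[38,4],[48,0]]
[[10,3],[23,4],[25,0],[38,4],[48,0]]
[[10,3],[23,4],[24,6],[29,0],[38,4],[48,0]]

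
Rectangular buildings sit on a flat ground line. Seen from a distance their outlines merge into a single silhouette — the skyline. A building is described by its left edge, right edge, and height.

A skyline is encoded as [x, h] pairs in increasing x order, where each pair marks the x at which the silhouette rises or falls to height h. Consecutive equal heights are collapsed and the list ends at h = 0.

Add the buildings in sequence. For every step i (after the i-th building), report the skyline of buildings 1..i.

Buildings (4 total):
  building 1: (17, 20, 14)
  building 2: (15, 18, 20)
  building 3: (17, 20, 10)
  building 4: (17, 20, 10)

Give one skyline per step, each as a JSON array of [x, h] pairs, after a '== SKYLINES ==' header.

== SKYLINES ==
[[17,14],[20,0]]
[[15,20],[18,14],[20,0]]
[[15,20],[18,14],[20,0]]
[[15,20],[18,14],[20,0]]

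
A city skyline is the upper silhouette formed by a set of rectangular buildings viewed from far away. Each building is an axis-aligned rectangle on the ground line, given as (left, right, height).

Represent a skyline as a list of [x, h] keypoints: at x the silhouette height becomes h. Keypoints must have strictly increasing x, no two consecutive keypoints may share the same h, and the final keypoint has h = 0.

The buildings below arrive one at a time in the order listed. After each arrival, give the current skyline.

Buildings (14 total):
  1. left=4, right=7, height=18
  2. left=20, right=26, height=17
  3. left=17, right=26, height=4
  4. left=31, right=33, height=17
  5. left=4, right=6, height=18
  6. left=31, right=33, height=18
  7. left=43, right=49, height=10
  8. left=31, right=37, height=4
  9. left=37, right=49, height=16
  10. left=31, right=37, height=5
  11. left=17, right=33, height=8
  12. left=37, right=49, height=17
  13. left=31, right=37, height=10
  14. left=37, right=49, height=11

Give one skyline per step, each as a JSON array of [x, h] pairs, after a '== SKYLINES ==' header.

== SKYLINES ==
[[4,18],[7,0]]
[[4,18],[7,0],[20,17],[26,0]]
[[4,18],[7,0],[17,4],[20,17],[26,0]]
[[4,18],[7,0],[17,4],[20,17],[26,0],[31,17],[33,0]]
[[4,18],[7,0],[17,4],[20,17],[26,0],[31,17],[33,0]]
[[4,18],[7,0],[17,4],[20,17],[26,0],[31,18],[33,0]]
[[4,18],[7,0],[17,4],[20,17],[26,0],[31,18],[33,0],[43,10],[49,0]]
[[4,18],[7,0],[17,4],[20,17],[26,0],[31,18],[33,4],[37,0],[43,10],[49,0]]
[[4,18],[7,0],[17,4],[20,17],[26,0],[31,18],[33,4],[37,16],[49,0]]
[[4,18],[7,0],[17,4],[20,17],[26,0],[31,18],[33,5],[37,16],[49,0]]
[[4,18],[7,0],[17,8],[20,17],[26,8],[31,18],[33,5],[37,16],[49,0]]
[[4,18],[7,0],[17,8],[20,17],[26,8],[31,18],[33,5],[37,17],[49,0]]
[[4,18],[7,0],[17,8],[20,17],[26,8],[31,18],[33,10],[37,17],[49,0]]
[[4,18],[7,0],[17,8],[20,17],[26,8],[31,18],[33,10],[37,17],[49,0]]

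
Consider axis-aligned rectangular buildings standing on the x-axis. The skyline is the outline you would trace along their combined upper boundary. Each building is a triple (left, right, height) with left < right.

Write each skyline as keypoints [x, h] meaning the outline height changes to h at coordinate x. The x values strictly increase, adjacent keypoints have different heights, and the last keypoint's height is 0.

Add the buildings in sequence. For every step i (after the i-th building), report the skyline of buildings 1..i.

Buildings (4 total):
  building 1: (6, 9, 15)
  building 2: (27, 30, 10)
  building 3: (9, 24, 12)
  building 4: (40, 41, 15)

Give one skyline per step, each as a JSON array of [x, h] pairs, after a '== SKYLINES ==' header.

== SKYLINES ==
[[6,15],[9,0]]
[[6,15],[9,0],[27,10],[30,0]]
[[6,15],[9,12],[24,0],[27,10],[30,0]]
[[6,15],[9,12],[24,0],[27,10],[30,0],[40,15],[41,0]]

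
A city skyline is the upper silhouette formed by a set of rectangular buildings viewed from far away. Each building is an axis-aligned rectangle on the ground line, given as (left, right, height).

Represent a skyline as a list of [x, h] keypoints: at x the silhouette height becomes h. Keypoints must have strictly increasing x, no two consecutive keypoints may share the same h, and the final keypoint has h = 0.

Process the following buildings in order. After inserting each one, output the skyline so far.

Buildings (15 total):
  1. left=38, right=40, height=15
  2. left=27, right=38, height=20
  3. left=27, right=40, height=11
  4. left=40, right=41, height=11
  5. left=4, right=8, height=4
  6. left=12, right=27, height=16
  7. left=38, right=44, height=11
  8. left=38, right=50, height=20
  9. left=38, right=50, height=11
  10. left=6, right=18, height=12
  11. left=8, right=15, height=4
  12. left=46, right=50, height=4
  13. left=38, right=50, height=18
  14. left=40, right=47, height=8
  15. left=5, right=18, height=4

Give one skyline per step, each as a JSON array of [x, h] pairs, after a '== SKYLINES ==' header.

== SKYLINES ==
[[38,15],[40,0]]
[[27,20],[38,15],[40,0]]
[[27,20],[38,15],[40,0]]
[[27,20],[38,15],[40,11],[41,0]]
[[4,4],[8,0],[27,20],[38,15],[40,11],[41,0]]
[[4,4],[8,0],[12,16],[27,20],[38,15],[40,11],[41,0]]
[[4,4],[8,0],[12,16],[27,20],[38,15],[40,11],[44,0]]
[[4,4],[8,0],[12,16],[27,20],[50,0]]
[[4,4],[8,0],[12,16],[27,20],[50,0]]
[[4,4],[6,12],[12,16],[27,20],[50,0]]
[[4,4],[6,12],[12,16],[27,20],[50,0]]
[[4,4],[6,12],[12,16],[27,20],[50,0]]
[[4,4],[6,12],[12,16],[27,20],[50,0]]
[[4,4],[6,12],[12,16],[27,20],[50,0]]
[[4,4],[6,12],[12,16],[27,20],[50,0]]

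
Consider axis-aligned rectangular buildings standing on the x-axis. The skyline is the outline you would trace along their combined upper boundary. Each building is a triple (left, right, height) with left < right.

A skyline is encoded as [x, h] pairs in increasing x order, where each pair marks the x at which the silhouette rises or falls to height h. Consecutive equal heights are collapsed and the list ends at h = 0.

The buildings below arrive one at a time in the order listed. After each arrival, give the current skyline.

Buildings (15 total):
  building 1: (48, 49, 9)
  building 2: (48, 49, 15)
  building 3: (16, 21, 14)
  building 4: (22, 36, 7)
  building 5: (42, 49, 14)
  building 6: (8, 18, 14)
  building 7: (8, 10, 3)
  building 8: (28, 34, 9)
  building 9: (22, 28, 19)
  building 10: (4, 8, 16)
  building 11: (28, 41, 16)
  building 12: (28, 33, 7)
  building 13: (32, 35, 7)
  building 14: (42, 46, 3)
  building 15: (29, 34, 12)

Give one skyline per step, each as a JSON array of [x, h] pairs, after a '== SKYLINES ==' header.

== SKYLINES ==
[[48,9],[49,0]]
[[48,15],[49,0]]
[[16,14],[21,0],[48,15],[49,0]]
[[16,14],[21,0],[22,7],[36,0],[48,15],[49,0]]
[[16,14],[21,0],[22,7],[36,0],[42,14],[48,15],[49,0]]
[[8,14],[21,0],[22,7],[36,0],[42,14],[48,15],[49,0]]
[[8,14],[21,0],[22,7],[36,0],[42,14],[48,15],[49,0]]
[[8,14],[21,0],[22,7],[28,9],[34,7],[36,0],[42,14],[48,15],[49,0]]
[[8,14],[21,0],[22,19],[28,9],[34,7],[36,0],[42,14],[48,15],[49,0]]
[[4,16],[8,14],[21,0],[22,19],[28,9],[34,7],[36,0],[42,14],[48,15],[49,0]]
[[4,16],[8,14],[21,0],[22,19],[28,16],[41,0],[42,14],[48,15],[49,0]]
[[4,16],[8,14],[21,0],[22,19],[28,16],[41,0],[42,14],[48,15],[49,0]]
[[4,16],[8,14],[21,0],[22,19],[28,16],[41,0],[42,14],[48,15],[49,0]]
[[4,16],[8,14],[21,0],[22,19],[28,16],[41,0],[42,14],[48,15],[49,0]]
[[4,16],[8,14],[21,0],[22,19],[28,16],[41,0],[42,14],[48,15],[49,0]]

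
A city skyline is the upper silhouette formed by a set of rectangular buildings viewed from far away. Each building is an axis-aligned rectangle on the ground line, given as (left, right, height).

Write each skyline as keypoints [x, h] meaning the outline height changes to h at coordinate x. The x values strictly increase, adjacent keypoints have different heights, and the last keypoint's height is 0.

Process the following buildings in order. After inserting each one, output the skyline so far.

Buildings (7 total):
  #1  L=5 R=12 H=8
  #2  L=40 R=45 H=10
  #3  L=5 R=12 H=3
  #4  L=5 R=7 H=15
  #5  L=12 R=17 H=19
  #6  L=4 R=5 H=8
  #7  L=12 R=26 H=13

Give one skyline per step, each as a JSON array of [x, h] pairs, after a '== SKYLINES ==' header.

== SKYLINES ==
[[5,8],[12,0]]
[[5,8],[12,0],[40,10],[45,0]]
[[5,8],[12,0],[40,10],[45,0]]
[[5,15],[7,8],[12,0],[40,10],[45,0]]
[[5,15],[7,8],[12,19],[17,0],[40,10],[45,0]]
[[4,8],[5,15],[7,8],[12,19],[17,0],[40,10],[45,0]]
[[4,8],[5,15],[7,8],[12,19],[17,13],[26,0],[40,10],[45,0]]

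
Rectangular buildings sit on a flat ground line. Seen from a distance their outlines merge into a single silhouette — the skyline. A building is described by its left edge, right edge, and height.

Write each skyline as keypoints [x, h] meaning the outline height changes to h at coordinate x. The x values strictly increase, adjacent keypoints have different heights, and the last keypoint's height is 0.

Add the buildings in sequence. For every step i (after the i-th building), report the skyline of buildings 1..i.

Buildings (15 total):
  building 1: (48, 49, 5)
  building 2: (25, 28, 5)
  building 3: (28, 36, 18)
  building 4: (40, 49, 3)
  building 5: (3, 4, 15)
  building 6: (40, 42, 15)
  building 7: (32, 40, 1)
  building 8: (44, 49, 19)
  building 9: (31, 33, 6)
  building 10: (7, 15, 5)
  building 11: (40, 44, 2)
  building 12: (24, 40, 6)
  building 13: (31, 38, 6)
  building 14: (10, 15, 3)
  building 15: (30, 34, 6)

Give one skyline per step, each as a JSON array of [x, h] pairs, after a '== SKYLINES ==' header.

== SKYLINES ==
[[48,5],[49,0]]
[[25,5],[28,0],[48,5],[49,0]]
[[25,5],[28,18],[36,0],[48,5],[49,0]]
[[25,5],[28,18],[36,0],[40,3],[48,5],[49,0]]
[[3,15],[4,0],[25,5],[28,18],[36,0],[40,3],[48,5],[49,0]]
[[3,15],[4,0],[25,5],[28,18],[36,0],[40,15],[42,3],[48,5],[49,0]]
[[3,15],[4,0],[25,5],[28,18],[36,1],[40,15],[42,3],[48,5],[49,0]]
[[3,15],[4,0],[25,5],[28,18],[36,1],[40,15],[42,3],[44,19],[49,0]]
[[3,15],[4,0],[25,5],[28,18],[36,1],[40,15],[42,3],[44,19],[49,0]]
[[3,15],[4,0],[7,5],[15,0],[25,5],[28,18],[36,1],[40,15],[42,3],[44,19],[49,0]]
[[3,15],[4,0],[7,5],[15,0],[25,5],[28,18],[36,1],[40,15],[42,3],[44,19],[49,0]]
[[3,15],[4,0],[7,5],[15,0],[24,6],[28,18],[36,6],[40,15],[42,3],[44,19],[49,0]]
[[3,15],[4,0],[7,5],[15,0],[24,6],[28,18],[36,6],[40,15],[42,3],[44,19],[49,0]]
[[3,15],[4,0],[7,5],[15,0],[24,6],[28,18],[36,6],[40,15],[42,3],[44,19],[49,0]]
[[3,15],[4,0],[7,5],[15,0],[24,6],[28,18],[36,6],[40,15],[42,3],[44,19],[49,0]]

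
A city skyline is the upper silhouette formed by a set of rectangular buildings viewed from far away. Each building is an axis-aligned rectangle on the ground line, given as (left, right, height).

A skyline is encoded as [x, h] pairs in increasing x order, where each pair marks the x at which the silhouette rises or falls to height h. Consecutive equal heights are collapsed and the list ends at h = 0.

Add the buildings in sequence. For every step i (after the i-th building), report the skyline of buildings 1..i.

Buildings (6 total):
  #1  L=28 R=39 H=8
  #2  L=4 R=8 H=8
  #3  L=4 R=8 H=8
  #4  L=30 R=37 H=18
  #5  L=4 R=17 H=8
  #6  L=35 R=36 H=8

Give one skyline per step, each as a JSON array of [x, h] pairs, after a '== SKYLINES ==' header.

== SKYLINES ==
[[28,8],[39,0]]
[[4,8],[8,0],[28,8],[39,0]]
[[4,8],[8,0],[28,8],[39,0]]
[[4,8],[8,0],[28,8],[30,18],[37,8],[39,0]]
[[4,8],[17,0],[28,8],[30,18],[37,8],[39,0]]
[[4,8],[17,0],[28,8],[30,18],[37,8],[39,0]]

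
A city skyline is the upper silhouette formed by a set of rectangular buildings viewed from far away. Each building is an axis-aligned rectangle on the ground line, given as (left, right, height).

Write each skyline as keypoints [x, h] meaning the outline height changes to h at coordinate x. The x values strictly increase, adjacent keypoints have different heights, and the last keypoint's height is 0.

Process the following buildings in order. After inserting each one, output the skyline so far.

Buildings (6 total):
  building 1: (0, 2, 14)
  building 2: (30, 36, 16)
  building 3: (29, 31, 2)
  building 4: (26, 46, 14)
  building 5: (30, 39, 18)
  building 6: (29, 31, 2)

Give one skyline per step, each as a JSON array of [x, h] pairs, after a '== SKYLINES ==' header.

== SKYLINES ==
[[0,14],[2,0]]
[[0,14],[2,0],[30,16],[36,0]]
[[0,14],[2,0],[29,2],[30,16],[36,0]]
[[0,14],[2,0],[26,14],[30,16],[36,14],[46,0]]
[[0,14],[2,0],[26,14],[30,18],[39,14],[46,0]]
[[0,14],[2,0],[26,14],[30,18],[39,14],[46,0]]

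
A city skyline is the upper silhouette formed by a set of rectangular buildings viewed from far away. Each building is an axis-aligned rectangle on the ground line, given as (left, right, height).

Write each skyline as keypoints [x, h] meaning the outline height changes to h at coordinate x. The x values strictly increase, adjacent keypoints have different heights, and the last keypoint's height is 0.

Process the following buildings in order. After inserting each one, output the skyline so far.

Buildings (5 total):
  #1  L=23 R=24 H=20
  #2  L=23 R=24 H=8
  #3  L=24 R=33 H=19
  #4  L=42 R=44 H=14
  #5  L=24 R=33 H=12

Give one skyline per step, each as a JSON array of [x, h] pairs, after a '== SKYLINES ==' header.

== SKYLINES ==
[[23,20],[24,0]]
[[23,20],[24,0]]
[[23,20],[24,19],[33,0]]
[[23,20],[24,19],[33,0],[42,14],[44,0]]
[[23,20],[24,19],[33,0],[42,14],[44,0]]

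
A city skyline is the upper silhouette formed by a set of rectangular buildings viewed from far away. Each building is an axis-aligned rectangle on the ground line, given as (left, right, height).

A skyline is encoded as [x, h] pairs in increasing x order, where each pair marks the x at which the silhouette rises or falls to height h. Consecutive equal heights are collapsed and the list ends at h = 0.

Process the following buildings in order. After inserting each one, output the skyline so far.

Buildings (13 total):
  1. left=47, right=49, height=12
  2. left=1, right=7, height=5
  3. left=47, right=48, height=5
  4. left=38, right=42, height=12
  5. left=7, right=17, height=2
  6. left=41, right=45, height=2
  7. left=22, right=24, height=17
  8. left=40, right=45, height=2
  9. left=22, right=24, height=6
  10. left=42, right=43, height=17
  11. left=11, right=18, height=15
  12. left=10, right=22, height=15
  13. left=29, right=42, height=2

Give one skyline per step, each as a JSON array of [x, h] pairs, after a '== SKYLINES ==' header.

== SKYLINES ==
[[47,12],[49,0]]
[[1,5],[7,0],[47,12],[49,0]]
[[1,5],[7,0],[47,12],[49,0]]
[[1,5],[7,0],[38,12],[42,0],[47,12],[49,0]]
[[1,5],[7,2],[17,0],[38,12],[42,0],[47,12],[49,0]]
[[1,5],[7,2],[17,0],[38,12],[42,2],[45,0],[47,12],[49,0]]
[[1,5],[7,2],[17,0],[22,17],[24,0],[38,12],[42,2],[45,0],[47,12],[49,0]]
[[1,5],[7,2],[17,0],[22,17],[24,0],[38,12],[42,2],[45,0],[47,12],[49,0]]
[[1,5],[7,2],[17,0],[22,17],[24,0],[38,12],[42,2],[45,0],[47,12],[49,0]]
[[1,5],[7,2],[17,0],[22,17],[24,0],[38,12],[42,17],[43,2],[45,0],[47,12],[49,0]]
[[1,5],[7,2],[11,15],[18,0],[22,17],[24,0],[38,12],[42,17],[43,2],[45,0],[47,12],[49,0]]
[[1,5],[7,2],[10,15],[22,17],[24,0],[38,12],[42,17],[43,2],[45,0],[47,12],[49,0]]
[[1,5],[7,2],[10,15],[22,17],[24,0],[29,2],[38,12],[42,17],[43,2],[45,0],[47,12],[49,0]]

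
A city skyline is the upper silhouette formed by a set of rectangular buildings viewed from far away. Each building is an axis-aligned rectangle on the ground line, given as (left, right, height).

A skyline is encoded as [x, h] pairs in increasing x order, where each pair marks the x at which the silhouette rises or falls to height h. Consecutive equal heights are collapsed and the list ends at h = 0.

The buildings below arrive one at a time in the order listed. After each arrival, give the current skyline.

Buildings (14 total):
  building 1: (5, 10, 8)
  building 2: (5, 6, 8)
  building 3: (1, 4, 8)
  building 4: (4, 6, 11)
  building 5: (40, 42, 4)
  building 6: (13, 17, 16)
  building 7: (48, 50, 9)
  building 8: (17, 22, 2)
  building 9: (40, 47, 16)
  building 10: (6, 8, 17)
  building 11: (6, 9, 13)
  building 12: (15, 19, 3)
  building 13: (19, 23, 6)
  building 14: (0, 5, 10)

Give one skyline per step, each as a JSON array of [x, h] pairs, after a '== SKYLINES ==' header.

== SKYLINES ==
[[5,8],[10,0]]
[[5,8],[10,0]]
[[1,8],[4,0],[5,8],[10,0]]
[[1,8],[4,11],[6,8],[10,0]]
[[1,8],[4,11],[6,8],[10,0],[40,4],[42,0]]
[[1,8],[4,11],[6,8],[10,0],[13,16],[17,0],[40,4],[42,0]]
[[1,8],[4,11],[6,8],[10,0],[13,16],[17,0],[40,4],[42,0],[48,9],[50,0]]
[[1,8],[4,11],[6,8],[10,0],[13,16],[17,2],[22,0],[40,4],[42,0],[48,9],[50,0]]
[[1,8],[4,11],[6,8],[10,0],[13,16],[17,2],[22,0],[40,16],[47,0],[48,9],[50,0]]
[[1,8],[4,11],[6,17],[8,8],[10,0],[13,16],[17,2],[22,0],[40,16],[47,0],[48,9],[50,0]]
[[1,8],[4,11],[6,17],[8,13],[9,8],[10,0],[13,16],[17,2],[22,0],[40,16],[47,0],[48,9],[50,0]]
[[1,8],[4,11],[6,17],[8,13],[9,8],[10,0],[13,16],[17,3],[19,2],[22,0],[40,16],[47,0],[48,9],[50,0]]
[[1,8],[4,11],[6,17],[8,13],[9,8],[10,0],[13,16],[17,3],[19,6],[23,0],[40,16],[47,0],[48,9],[50,0]]
[[0,10],[4,11],[6,17],[8,13],[9,8],[10,0],[13,16],[17,3],[19,6],[23,0],[40,16],[47,0],[48,9],[50,0]]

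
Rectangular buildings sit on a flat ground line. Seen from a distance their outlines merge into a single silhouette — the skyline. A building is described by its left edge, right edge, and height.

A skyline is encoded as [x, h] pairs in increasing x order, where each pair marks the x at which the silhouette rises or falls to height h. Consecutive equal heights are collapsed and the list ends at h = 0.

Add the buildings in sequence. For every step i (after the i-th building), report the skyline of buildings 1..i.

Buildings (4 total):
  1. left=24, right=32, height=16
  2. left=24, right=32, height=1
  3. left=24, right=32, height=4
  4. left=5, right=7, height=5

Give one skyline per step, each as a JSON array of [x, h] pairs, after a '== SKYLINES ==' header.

== SKYLINES ==
[[24,16],[32,0]]
[[24,16],[32,0]]
[[24,16],[32,0]]
[[5,5],[7,0],[24,16],[32,0]]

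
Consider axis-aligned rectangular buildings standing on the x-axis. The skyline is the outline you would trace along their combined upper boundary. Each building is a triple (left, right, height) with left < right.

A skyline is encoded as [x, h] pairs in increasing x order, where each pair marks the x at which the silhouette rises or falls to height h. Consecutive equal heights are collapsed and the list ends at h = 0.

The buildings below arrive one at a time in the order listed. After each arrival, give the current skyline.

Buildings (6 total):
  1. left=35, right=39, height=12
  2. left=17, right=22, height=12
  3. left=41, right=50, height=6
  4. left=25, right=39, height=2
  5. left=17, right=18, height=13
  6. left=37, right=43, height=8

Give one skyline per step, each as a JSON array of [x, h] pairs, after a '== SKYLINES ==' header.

== SKYLINES ==
[[35,12],[39,0]]
[[17,12],[22,0],[35,12],[39,0]]
[[17,12],[22,0],[35,12],[39,0],[41,6],[50,0]]
[[17,12],[22,0],[25,2],[35,12],[39,0],[41,6],[50,0]]
[[17,13],[18,12],[22,0],[25,2],[35,12],[39,0],[41,6],[50,0]]
[[17,13],[18,12],[22,0],[25,2],[35,12],[39,8],[43,6],[50,0]]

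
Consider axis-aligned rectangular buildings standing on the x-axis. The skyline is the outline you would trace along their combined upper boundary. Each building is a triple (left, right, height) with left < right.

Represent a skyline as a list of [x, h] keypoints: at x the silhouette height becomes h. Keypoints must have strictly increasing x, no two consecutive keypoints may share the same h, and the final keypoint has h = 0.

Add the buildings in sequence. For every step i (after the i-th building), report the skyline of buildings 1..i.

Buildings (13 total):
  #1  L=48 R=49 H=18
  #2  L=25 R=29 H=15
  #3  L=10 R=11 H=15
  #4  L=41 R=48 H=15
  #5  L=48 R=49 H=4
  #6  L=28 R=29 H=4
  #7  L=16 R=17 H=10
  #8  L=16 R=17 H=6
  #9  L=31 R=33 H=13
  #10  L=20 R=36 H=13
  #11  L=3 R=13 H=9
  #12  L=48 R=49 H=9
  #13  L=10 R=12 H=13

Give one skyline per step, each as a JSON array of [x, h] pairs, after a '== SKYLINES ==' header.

== SKYLINES ==
[[48,18],[49,0]]
[[25,15],[29,0],[48,18],[49,0]]
[[10,15],[11,0],[25,15],[29,0],[48,18],[49,0]]
[[10,15],[11,0],[25,15],[29,0],[41,15],[48,18],[49,0]]
[[10,15],[11,0],[25,15],[29,0],[41,15],[48,18],[49,0]]
[[10,15],[11,0],[25,15],[29,0],[41,15],[48,18],[49,0]]
[[10,15],[11,0],[16,10],[17,0],[25,15],[29,0],[41,15],[48,18],[49,0]]
[[10,15],[11,0],[16,10],[17,0],[25,15],[29,0],[41,15],[48,18],[49,0]]
[[10,15],[11,0],[16,10],[17,0],[25,15],[29,0],[31,13],[33,0],[41,15],[48,18],[49,0]]
[[10,15],[11,0],[16,10],[17,0],[20,13],[25,15],[29,13],[36,0],[41,15],[48,18],[49,0]]
[[3,9],[10,15],[11,9],[13,0],[16,10],[17,0],[20,13],[25,15],[29,13],[36,0],[41,15],[48,18],[49,0]]
[[3,9],[10,15],[11,9],[13,0],[16,10],[17,0],[20,13],[25,15],[29,13],[36,0],[41,15],[48,18],[49,0]]
[[3,9],[10,15],[11,13],[12,9],[13,0],[16,10],[17,0],[20,13],[25,15],[29,13],[36,0],[41,15],[48,18],[49,0]]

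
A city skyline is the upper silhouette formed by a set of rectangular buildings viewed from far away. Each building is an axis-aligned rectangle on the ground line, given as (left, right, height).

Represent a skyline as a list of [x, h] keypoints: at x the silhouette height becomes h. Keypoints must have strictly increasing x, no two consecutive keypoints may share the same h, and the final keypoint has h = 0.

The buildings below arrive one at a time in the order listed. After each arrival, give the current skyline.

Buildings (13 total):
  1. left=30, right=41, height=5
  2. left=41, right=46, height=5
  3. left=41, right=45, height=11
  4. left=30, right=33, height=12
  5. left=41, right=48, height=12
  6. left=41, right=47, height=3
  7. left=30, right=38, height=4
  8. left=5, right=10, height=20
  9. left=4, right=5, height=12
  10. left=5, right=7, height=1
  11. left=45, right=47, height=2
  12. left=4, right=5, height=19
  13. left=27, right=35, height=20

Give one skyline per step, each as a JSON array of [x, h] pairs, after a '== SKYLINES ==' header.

== SKYLINES ==
[[30,5],[41,0]]
[[30,5],[46,0]]
[[30,5],[41,11],[45,5],[46,0]]
[[30,12],[33,5],[41,11],[45,5],[46,0]]
[[30,12],[33,5],[41,12],[48,0]]
[[30,12],[33,5],[41,12],[48,0]]
[[30,12],[33,5],[41,12],[48,0]]
[[5,20],[10,0],[30,12],[33,5],[41,12],[48,0]]
[[4,12],[5,20],[10,0],[30,12],[33,5],[41,12],[48,0]]
[[4,12],[5,20],[10,0],[30,12],[33,5],[41,12],[48,0]]
[[4,12],[5,20],[10,0],[30,12],[33,5],[41,12],[48,0]]
[[4,19],[5,20],[10,0],[30,12],[33,5],[41,12],[48,0]]
[[4,19],[5,20],[10,0],[27,20],[35,5],[41,12],[48,0]]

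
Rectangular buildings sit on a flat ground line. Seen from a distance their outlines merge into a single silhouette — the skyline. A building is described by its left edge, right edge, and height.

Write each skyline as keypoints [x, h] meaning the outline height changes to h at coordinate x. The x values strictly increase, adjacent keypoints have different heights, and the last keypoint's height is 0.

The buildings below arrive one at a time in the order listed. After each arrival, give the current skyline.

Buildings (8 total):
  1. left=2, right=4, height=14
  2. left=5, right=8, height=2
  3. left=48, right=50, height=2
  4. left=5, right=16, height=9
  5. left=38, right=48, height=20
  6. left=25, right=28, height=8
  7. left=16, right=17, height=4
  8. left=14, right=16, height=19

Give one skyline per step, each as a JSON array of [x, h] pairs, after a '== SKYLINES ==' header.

== SKYLINES ==
[[2,14],[4,0]]
[[2,14],[4,0],[5,2],[8,0]]
[[2,14],[4,0],[5,2],[8,0],[48,2],[50,0]]
[[2,14],[4,0],[5,9],[16,0],[48,2],[50,0]]
[[2,14],[4,0],[5,9],[16,0],[38,20],[48,2],[50,0]]
[[2,14],[4,0],[5,9],[16,0],[25,8],[28,0],[38,20],[48,2],[50,0]]
[[2,14],[4,0],[5,9],[16,4],[17,0],[25,8],[28,0],[38,20],[48,2],[50,0]]
[[2,14],[4,0],[5,9],[14,19],[16,4],[17,0],[25,8],[28,0],[38,20],[48,2],[50,0]]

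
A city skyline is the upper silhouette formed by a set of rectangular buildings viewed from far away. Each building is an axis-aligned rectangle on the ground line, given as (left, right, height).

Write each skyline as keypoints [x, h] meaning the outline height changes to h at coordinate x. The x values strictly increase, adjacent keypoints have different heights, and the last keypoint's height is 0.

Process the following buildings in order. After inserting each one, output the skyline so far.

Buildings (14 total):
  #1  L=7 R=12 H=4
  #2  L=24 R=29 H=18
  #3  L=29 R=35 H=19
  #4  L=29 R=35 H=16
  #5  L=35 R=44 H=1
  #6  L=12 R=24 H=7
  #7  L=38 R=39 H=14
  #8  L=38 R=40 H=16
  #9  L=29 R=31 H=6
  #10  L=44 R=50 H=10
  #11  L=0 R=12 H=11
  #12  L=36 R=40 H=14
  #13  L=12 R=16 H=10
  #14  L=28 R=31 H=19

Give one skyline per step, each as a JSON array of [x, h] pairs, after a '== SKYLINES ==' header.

== SKYLINES ==
[[7,4],[12,0]]
[[7,4],[12,0],[24,18],[29,0]]
[[7,4],[12,0],[24,18],[29,19],[35,0]]
[[7,4],[12,0],[24,18],[29,19],[35,0]]
[[7,4],[12,0],[24,18],[29,19],[35,1],[44,0]]
[[7,4],[12,7],[24,18],[29,19],[35,1],[44,0]]
[[7,4],[12,7],[24,18],[29,19],[35,1],[38,14],[39,1],[44,0]]
[[7,4],[12,7],[24,18],[29,19],[35,1],[38,16],[40,1],[44,0]]
[[7,4],[12,7],[24,18],[29,19],[35,1],[38,16],[40,1],[44,0]]
[[7,4],[12,7],[24,18],[29,19],[35,1],[38,16],[40,1],[44,10],[50,0]]
[[0,11],[12,7],[24,18],[29,19],[35,1],[38,16],[40,1],[44,10],[50,0]]
[[0,11],[12,7],[24,18],[29,19],[35,1],[36,14],[38,16],[40,1],[44,10],[50,0]]
[[0,11],[12,10],[16,7],[24,18],[29,19],[35,1],[36,14],[38,16],[40,1],[44,10],[50,0]]
[[0,11],[12,10],[16,7],[24,18],[28,19],[35,1],[36,14],[38,16],[40,1],[44,10],[50,0]]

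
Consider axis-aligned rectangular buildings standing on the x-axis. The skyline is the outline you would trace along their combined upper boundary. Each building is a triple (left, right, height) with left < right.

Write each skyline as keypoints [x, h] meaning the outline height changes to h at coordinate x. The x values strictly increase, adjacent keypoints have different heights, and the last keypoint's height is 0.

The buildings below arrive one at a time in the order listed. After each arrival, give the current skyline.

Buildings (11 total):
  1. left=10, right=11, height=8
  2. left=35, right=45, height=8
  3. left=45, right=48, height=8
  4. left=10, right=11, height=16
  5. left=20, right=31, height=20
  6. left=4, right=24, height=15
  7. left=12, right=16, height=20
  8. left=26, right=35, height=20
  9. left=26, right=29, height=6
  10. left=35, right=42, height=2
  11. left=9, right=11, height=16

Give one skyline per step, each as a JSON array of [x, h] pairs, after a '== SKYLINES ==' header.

== SKYLINES ==
[[10,8],[11,0]]
[[10,8],[11,0],[35,8],[45,0]]
[[10,8],[11,0],[35,8],[48,0]]
[[10,16],[11,0],[35,8],[48,0]]
[[10,16],[11,0],[20,20],[31,0],[35,8],[48,0]]
[[4,15],[10,16],[11,15],[20,20],[31,0],[35,8],[48,0]]
[[4,15],[10,16],[11,15],[12,20],[16,15],[20,20],[31,0],[35,8],[48,0]]
[[4,15],[10,16],[11,15],[12,20],[16,15],[20,20],[35,8],[48,0]]
[[4,15],[10,16],[11,15],[12,20],[16,15],[20,20],[35,8],[48,0]]
[[4,15],[10,16],[11,15],[12,20],[16,15],[20,20],[35,8],[48,0]]
[[4,15],[9,16],[11,15],[12,20],[16,15],[20,20],[35,8],[48,0]]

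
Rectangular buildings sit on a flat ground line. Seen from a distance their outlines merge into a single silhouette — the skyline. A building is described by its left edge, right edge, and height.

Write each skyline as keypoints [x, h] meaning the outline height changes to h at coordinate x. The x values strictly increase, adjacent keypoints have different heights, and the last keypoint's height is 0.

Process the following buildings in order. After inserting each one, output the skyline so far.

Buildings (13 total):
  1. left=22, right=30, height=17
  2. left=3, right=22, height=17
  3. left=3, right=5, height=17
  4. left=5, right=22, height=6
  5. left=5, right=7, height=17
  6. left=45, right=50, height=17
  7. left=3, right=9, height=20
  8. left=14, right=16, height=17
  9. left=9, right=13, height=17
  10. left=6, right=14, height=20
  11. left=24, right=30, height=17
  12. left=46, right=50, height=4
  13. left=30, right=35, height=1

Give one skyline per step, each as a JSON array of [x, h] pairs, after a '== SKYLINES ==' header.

== SKYLINES ==
[[22,17],[30,0]]
[[3,17],[30,0]]
[[3,17],[30,0]]
[[3,17],[30,0]]
[[3,17],[30,0]]
[[3,17],[30,0],[45,17],[50,0]]
[[3,20],[9,17],[30,0],[45,17],[50,0]]
[[3,20],[9,17],[30,0],[45,17],[50,0]]
[[3,20],[9,17],[30,0],[45,17],[50,0]]
[[3,20],[14,17],[30,0],[45,17],[50,0]]
[[3,20],[14,17],[30,0],[45,17],[50,0]]
[[3,20],[14,17],[30,0],[45,17],[50,0]]
[[3,20],[14,17],[30,1],[35,0],[45,17],[50,0]]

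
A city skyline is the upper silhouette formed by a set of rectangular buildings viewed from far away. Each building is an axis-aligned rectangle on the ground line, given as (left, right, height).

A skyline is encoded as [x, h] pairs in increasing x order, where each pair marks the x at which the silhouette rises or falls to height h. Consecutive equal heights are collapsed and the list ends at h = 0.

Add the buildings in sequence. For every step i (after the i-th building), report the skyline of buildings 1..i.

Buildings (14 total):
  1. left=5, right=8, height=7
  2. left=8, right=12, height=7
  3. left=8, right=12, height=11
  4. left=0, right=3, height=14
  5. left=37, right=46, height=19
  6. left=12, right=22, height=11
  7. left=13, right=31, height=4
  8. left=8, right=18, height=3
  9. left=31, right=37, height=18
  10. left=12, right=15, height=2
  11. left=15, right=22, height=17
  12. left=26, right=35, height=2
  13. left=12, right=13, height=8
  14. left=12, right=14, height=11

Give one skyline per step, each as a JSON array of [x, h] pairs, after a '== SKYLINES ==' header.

== SKYLINES ==
[[5,7],[8,0]]
[[5,7],[12,0]]
[[5,7],[8,11],[12,0]]
[[0,14],[3,0],[5,7],[8,11],[12,0]]
[[0,14],[3,0],[5,7],[8,11],[12,0],[37,19],[46,0]]
[[0,14],[3,0],[5,7],[8,11],[22,0],[37,19],[46,0]]
[[0,14],[3,0],[5,7],[8,11],[22,4],[31,0],[37,19],[46,0]]
[[0,14],[3,0],[5,7],[8,11],[22,4],[31,0],[37,19],[46,0]]
[[0,14],[3,0],[5,7],[8,11],[22,4],[31,18],[37,19],[46,0]]
[[0,14],[3,0],[5,7],[8,11],[22,4],[31,18],[37,19],[46,0]]
[[0,14],[3,0],[5,7],[8,11],[15,17],[22,4],[31,18],[37,19],[46,0]]
[[0,14],[3,0],[5,7],[8,11],[15,17],[22,4],[31,18],[37,19],[46,0]]
[[0,14],[3,0],[5,7],[8,11],[15,17],[22,4],[31,18],[37,19],[46,0]]
[[0,14],[3,0],[5,7],[8,11],[15,17],[22,4],[31,18],[37,19],[46,0]]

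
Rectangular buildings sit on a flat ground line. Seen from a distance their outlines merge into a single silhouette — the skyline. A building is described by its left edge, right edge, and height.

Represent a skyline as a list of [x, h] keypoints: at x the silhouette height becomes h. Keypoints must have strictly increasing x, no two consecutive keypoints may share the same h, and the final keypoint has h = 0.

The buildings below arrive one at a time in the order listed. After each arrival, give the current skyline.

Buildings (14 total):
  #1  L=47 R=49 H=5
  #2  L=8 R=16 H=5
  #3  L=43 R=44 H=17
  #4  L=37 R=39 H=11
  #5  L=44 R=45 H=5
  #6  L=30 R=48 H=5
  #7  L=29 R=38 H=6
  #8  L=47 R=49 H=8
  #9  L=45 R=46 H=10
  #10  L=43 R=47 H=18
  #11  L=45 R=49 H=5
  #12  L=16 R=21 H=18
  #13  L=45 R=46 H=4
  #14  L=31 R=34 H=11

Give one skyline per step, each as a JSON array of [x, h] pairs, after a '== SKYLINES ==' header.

== SKYLINES ==
[[47,5],[49,0]]
[[8,5],[16,0],[47,5],[49,0]]
[[8,5],[16,0],[43,17],[44,0],[47,5],[49,0]]
[[8,5],[16,0],[37,11],[39,0],[43,17],[44,0],[47,5],[49,0]]
[[8,5],[16,0],[37,11],[39,0],[43,17],[44,5],[45,0],[47,5],[49,0]]
[[8,5],[16,0],[30,5],[37,11],[39,5],[43,17],[44,5],[49,0]]
[[8,5],[16,0],[29,6],[37,11],[39,5],[43,17],[44,5],[49,0]]
[[8,5],[16,0],[29,6],[37,11],[39,5],[43,17],[44,5],[47,8],[49,0]]
[[8,5],[16,0],[29,6],[37,11],[39,5],[43,17],[44,5],[45,10],[46,5],[47,8],[49,0]]
[[8,5],[16,0],[29,6],[37,11],[39,5],[43,18],[47,8],[49,0]]
[[8,5],[16,0],[29,6],[37,11],[39,5],[43,18],[47,8],[49,0]]
[[8,5],[16,18],[21,0],[29,6],[37,11],[39,5],[43,18],[47,8],[49,0]]
[[8,5],[16,18],[21,0],[29,6],[37,11],[39,5],[43,18],[47,8],[49,0]]
[[8,5],[16,18],[21,0],[29,6],[31,11],[34,6],[37,11],[39,5],[43,18],[47,8],[49,0]]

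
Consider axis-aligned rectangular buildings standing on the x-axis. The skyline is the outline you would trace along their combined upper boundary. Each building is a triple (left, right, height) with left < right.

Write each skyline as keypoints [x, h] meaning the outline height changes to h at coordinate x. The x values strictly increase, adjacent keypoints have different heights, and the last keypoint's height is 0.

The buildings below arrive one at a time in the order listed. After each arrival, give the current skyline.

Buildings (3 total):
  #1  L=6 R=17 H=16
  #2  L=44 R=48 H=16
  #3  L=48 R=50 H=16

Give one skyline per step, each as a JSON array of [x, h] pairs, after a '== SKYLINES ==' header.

== SKYLINES ==
[[6,16],[17,0]]
[[6,16],[17,0],[44,16],[48,0]]
[[6,16],[17,0],[44,16],[50,0]]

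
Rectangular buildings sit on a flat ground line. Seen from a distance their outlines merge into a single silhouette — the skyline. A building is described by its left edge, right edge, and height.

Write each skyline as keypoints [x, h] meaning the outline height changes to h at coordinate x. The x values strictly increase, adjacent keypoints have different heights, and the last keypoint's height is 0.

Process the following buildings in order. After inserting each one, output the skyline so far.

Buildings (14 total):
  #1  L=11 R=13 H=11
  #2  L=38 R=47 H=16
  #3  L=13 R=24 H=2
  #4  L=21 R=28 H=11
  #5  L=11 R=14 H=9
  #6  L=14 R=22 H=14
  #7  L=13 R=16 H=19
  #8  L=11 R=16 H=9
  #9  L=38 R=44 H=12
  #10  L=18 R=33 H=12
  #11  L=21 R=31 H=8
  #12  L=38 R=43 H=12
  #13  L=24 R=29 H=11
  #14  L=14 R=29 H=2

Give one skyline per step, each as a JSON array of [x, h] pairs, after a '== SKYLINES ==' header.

== SKYLINES ==
[[11,11],[13,0]]
[[11,11],[13,0],[38,16],[47,0]]
[[11,11],[13,2],[24,0],[38,16],[47,0]]
[[11,11],[13,2],[21,11],[28,0],[38,16],[47,0]]
[[11,11],[13,9],[14,2],[21,11],[28,0],[38,16],[47,0]]
[[11,11],[13,9],[14,14],[22,11],[28,0],[38,16],[47,0]]
[[11,11],[13,19],[16,14],[22,11],[28,0],[38,16],[47,0]]
[[11,11],[13,19],[16,14],[22,11],[28,0],[38,16],[47,0]]
[[11,11],[13,19],[16,14],[22,11],[28,0],[38,16],[47,0]]
[[11,11],[13,19],[16,14],[22,12],[33,0],[38,16],[47,0]]
[[11,11],[13,19],[16,14],[22,12],[33,0],[38,16],[47,0]]
[[11,11],[13,19],[16,14],[22,12],[33,0],[38,16],[47,0]]
[[11,11],[13,19],[16,14],[22,12],[33,0],[38,16],[47,0]]
[[11,11],[13,19],[16,14],[22,12],[33,0],[38,16],[47,0]]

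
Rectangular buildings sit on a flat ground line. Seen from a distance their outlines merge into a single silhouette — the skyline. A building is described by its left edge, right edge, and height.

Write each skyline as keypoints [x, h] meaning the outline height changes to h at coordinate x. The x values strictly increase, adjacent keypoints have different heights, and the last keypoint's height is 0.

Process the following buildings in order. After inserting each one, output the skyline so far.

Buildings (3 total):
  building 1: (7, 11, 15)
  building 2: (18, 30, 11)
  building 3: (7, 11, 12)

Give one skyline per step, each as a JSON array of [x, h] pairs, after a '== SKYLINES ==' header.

== SKYLINES ==
[[7,15],[11,0]]
[[7,15],[11,0],[18,11],[30,0]]
[[7,15],[11,0],[18,11],[30,0]]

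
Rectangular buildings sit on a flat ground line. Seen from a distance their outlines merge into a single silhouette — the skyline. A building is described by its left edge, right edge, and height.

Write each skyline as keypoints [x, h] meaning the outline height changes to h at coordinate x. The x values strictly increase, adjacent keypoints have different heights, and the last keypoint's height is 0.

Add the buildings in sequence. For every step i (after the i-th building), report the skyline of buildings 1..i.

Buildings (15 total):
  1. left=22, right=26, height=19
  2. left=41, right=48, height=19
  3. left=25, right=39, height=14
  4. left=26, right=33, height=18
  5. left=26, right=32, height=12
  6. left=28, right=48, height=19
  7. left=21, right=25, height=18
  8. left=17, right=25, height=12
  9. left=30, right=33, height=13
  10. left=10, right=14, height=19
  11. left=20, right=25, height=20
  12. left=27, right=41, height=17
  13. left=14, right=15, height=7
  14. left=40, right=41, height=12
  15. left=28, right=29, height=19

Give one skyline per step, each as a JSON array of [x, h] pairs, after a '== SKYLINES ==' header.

== SKYLINES ==
[[22,19],[26,0]]
[[22,19],[26,0],[41,19],[48,0]]
[[22,19],[26,14],[39,0],[41,19],[48,0]]
[[22,19],[26,18],[33,14],[39,0],[41,19],[48,0]]
[[22,19],[26,18],[33,14],[39,0],[41,19],[48,0]]
[[22,19],[26,18],[28,19],[48,0]]
[[21,18],[22,19],[26,18],[28,19],[48,0]]
[[17,12],[21,18],[22,19],[26,18],[28,19],[48,0]]
[[17,12],[21,18],[22,19],[26,18],[28,19],[48,0]]
[[10,19],[14,0],[17,12],[21,18],[22,19],[26,18],[28,19],[48,0]]
[[10,19],[14,0],[17,12],[20,20],[25,19],[26,18],[28,19],[48,0]]
[[10,19],[14,0],[17,12],[20,20],[25,19],[26,18],[28,19],[48,0]]
[[10,19],[14,7],[15,0],[17,12],[20,20],[25,19],[26,18],[28,19],[48,0]]
[[10,19],[14,7],[15,0],[17,12],[20,20],[25,19],[26,18],[28,19],[48,0]]
[[10,19],[14,7],[15,0],[17,12],[20,20],[25,19],[26,18],[28,19],[48,0]]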